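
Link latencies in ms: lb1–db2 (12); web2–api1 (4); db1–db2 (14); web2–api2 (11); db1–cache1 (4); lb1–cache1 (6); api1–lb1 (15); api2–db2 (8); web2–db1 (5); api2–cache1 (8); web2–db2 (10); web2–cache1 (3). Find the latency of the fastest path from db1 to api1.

9

Comparing a few candidate routes:
db1 → cache1 → web2 → api1: 4 + 3 + 4 = 11
db1 → cache1 → lb1 → api1: 4 + 6 + 15 = 25
db1 → web2 → api1: 5 + 4 = 9
Shortest: 9 ms.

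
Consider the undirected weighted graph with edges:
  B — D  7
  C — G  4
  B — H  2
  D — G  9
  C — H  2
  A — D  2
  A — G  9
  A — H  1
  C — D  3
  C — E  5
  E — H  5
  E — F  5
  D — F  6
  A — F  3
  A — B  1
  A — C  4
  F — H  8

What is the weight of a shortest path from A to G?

7

Checking several routes:
A→C→G: 4 + 4 = 8
A→B→H→C→G: 1 + 2 + 2 + 4 = 9
A→H→C→G: 1 + 2 + 4 = 7
A→G: 9
The minimum is 7.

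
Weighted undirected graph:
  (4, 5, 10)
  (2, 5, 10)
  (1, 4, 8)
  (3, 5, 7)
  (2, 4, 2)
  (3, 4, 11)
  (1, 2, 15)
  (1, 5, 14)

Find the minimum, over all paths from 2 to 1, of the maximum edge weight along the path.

8

Comparing a few candidate routes:
2 - 5 - 3 - 4 - 1: max(10, 7, 11, 8) = 11
2 - 5 - 4 - 1: max(10, 10, 8) = 10
2 - 4 - 1: max(2, 8) = 8
Smallest bottleneck: 8.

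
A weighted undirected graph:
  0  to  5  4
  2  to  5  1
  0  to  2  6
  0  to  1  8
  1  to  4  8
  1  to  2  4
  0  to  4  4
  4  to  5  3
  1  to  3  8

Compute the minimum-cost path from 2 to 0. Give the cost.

A few of the 2→0 routes:
2-5-0: 1 + 4 = 5
2-0: 6
2-5-4-0: 1 + 3 + 4 = 8
2-1-0: 4 + 8 = 12
The minimum is 5.

5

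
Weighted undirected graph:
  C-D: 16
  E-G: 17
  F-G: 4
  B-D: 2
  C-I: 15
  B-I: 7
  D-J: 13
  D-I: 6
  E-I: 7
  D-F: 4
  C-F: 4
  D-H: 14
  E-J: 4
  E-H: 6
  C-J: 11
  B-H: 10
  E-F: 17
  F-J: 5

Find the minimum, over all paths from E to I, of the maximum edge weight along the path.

6

Comparing a few candidate routes:
E-J-F-D-I: max(4, 5, 4, 6) = 6
E-I: max(7) = 7
E-J-F-D-B-I: max(4, 5, 4, 2, 7) = 7
E-H-B-I: max(6, 10, 7) = 10
The minimum achievable maximum is 6.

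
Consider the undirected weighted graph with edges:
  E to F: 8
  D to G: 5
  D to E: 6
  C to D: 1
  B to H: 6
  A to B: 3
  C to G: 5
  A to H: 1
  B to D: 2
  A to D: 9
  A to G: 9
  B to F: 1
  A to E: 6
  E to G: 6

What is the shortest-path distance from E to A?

6

Some routes from E to A:
E→F→B→A: 8 + 1 + 3 = 12
E→D→A: 6 + 9 = 15
E→G→A: 6 + 9 = 15
E→D→B→A: 6 + 2 + 3 = 11
E→A: 6
E→D→B→H→A: 6 + 2 + 6 + 1 = 15
Best route has total 6.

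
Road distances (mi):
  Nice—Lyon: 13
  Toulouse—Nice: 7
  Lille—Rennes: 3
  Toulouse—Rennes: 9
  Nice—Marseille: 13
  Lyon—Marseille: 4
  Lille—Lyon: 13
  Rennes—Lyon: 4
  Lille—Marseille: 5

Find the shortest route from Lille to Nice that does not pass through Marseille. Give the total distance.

Paths from Lille to Nice avoiding Marseille:
Lille -> Rennes -> Toulouse -> Nice: 3 + 9 + 7 = 19
Lille -> Rennes -> Lyon -> Nice: 3 + 4 + 13 = 20
Lille -> Lyon -> Nice: 13 + 13 = 26
Lille -> Lyon -> Rennes -> Toulouse -> Nice: 13 + 4 + 9 + 7 = 33
The minimum is 19 mi.

19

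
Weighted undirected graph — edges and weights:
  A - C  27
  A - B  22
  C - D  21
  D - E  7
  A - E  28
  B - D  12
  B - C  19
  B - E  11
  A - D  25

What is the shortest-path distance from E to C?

Some routes from E to C:
E - B - D - C: 11 + 12 + 21 = 44
E - B - C: 11 + 19 = 30
E - A - C: 28 + 27 = 55
E - D - B - C: 7 + 12 + 19 = 38
E - D - C: 7 + 21 = 28
The minimum is 28.

28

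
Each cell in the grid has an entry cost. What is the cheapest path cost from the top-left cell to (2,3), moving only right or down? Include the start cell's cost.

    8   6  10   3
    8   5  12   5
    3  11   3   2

34

Cheapest: r0c0 r0c1 r0c2 r0c3 r1c3 r2c3
  8 + 6 + 10 + 3 + 5 + 2 = 34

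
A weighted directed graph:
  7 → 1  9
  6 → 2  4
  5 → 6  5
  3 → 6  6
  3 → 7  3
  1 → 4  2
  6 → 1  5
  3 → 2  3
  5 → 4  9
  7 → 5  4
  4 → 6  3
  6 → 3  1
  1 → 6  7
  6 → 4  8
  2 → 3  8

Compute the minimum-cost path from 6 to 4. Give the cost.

7

Paths from 6 to 4:
6 - 2 - 3 - 7 - 5 - 4: 4 + 8 + 3 + 4 + 9 = 28
6 - 1 - 4: 5 + 2 = 7
6 - 3 - 7 - 5 - 4: 1 + 3 + 4 + 9 = 17
6 - 3 - 7 - 1 - 4: 1 + 3 + 9 + 2 = 15
6 - 4: 8
6 - 2 - 3 - 7 - 1 - 4: 4 + 8 + 3 + 9 + 2 = 26
Shortest: 7.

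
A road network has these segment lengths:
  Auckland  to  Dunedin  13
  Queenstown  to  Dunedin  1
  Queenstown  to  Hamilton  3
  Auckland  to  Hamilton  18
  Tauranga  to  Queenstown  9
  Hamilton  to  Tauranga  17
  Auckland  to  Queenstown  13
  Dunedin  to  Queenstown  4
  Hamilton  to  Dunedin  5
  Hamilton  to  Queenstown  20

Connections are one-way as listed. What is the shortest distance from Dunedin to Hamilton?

Candidate routes:
Dunedin → Queenstown → Hamilton: 4 + 3 = 7
Best route has total 7.

7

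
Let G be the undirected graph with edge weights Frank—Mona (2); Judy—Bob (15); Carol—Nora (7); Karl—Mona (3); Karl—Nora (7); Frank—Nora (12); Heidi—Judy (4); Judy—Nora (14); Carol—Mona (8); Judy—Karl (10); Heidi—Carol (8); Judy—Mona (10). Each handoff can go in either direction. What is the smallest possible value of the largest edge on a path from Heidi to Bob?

15

Some routes from Heidi to Bob:
Heidi-Carol-Nora-Frank-Mona-Judy-Bob: max(8, 7, 12, 2, 10, 15) = 15
Heidi-Carol-Nora-Karl-Judy-Bob: max(8, 7, 7, 10, 15) = 15
Heidi-Carol-Nora-Karl-Mona-Judy-Bob: max(8, 7, 7, 3, 10, 15) = 15
The minimum achievable maximum is 15.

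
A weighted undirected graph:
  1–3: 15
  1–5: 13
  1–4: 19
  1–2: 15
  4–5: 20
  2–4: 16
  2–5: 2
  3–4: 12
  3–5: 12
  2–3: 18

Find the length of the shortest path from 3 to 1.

Checking several routes:
3 → 1: 15
3 → 4 → 1: 12 + 19 = 31
3 → 2 → 1: 18 + 15 = 33
3 → 5 → 2 → 1: 12 + 2 + 15 = 29
3 → 5 → 1: 12 + 13 = 25
Shortest: 15.

15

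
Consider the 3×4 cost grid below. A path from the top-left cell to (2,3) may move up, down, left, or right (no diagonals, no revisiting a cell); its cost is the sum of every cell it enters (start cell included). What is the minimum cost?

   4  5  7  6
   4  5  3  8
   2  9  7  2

One optimal route is r0c0 → r1c0 → r1c1 → r1c2 → r2c2 → r2c3.
Its cost is 4 + 4 + 5 + 3 + 7 + 2 = 25.

25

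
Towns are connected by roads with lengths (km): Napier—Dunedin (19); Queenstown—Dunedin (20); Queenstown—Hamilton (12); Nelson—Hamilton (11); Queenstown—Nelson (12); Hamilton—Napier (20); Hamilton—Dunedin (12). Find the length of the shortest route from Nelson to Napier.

31

Comparing a few candidate routes:
Nelson-Hamilton-Napier: 11 + 20 = 31
Nelson-Hamilton-Dunedin-Napier: 11 + 12 + 19 = 42
Nelson-Queenstown-Hamilton-Napier: 12 + 12 + 20 = 44
Nelson-Queenstown-Dunedin-Napier: 12 + 20 + 19 = 51
Shortest: 31 km.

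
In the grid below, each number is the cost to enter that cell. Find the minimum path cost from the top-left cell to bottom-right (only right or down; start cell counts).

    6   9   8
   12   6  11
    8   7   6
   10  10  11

45

Path [0,0] → [0,1] → [1,1] → [2,1] → [2,2] → [3,2]: 6 + 9 + 6 + 7 + 6 + 11 = 45.
For comparison, the top-then-right route costs 51.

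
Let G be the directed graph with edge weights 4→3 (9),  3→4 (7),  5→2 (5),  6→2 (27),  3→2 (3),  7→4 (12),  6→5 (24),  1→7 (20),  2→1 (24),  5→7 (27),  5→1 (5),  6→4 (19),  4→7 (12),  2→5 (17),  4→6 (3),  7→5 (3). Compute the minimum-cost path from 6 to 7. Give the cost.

Checking several routes:
6 -> 4 -> 7: 19 + 12 = 31
6 -> 5 -> 7: 24 + 27 = 51
6 -> 2 -> 1 -> 7: 27 + 24 + 20 = 71
6 -> 5 -> 1 -> 7: 24 + 5 + 20 = 49
6 -> 2 -> 5 -> 7: 27 + 17 + 27 = 71
6 -> 2 -> 5 -> 1 -> 7: 27 + 17 + 5 + 20 = 69
The minimum is 31.

31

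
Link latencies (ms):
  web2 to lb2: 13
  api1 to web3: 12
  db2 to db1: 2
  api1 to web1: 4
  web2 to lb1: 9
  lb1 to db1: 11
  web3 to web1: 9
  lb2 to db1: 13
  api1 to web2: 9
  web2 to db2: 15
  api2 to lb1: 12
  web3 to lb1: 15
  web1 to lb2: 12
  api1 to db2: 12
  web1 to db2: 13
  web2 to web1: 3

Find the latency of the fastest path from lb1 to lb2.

22

A few of the lb1→lb2 routes:
lb1 -> web2 -> lb2: 9 + 13 = 22
lb1 -> web2 -> web1 -> lb2: 9 + 3 + 12 = 24
lb1 -> db1 -> lb2: 11 + 13 = 24
lb1 -> web2 -> api1 -> web1 -> lb2: 9 + 9 + 4 + 12 = 34
Shortest: 22 ms.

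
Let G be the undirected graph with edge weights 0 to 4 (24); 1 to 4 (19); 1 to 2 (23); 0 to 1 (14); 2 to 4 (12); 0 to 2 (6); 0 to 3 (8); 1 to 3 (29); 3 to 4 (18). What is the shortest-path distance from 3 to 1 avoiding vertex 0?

Paths from 3 to 1 avoiding 0:
3→4→2→1: 18 + 12 + 23 = 53
3→1: 29
3→4→1: 18 + 19 = 37
The minimum is 29.

29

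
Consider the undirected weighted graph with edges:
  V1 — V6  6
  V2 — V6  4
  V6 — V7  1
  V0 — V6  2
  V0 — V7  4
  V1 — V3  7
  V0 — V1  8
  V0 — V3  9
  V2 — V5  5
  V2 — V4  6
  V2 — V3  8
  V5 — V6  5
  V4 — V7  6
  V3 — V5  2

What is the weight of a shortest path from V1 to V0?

Checking several routes:
V1 -> V0: 8
V1 -> V6 -> V0: 6 + 2 = 8
V1 -> V6 -> V7 -> V0: 6 + 1 + 4 = 11
Best route has total 8.

8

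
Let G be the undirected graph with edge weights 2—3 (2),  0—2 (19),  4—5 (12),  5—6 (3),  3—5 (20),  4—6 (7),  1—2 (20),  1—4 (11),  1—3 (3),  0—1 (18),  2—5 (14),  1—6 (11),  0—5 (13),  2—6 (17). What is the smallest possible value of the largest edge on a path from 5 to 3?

11

Comparing a few candidate routes:
5→6→4→1→3: max(3, 7, 11, 3) = 11
5→4→1→3: max(12, 11, 3) = 12
5→6→1→3: max(3, 11, 3) = 11
The minimum achievable maximum is 11.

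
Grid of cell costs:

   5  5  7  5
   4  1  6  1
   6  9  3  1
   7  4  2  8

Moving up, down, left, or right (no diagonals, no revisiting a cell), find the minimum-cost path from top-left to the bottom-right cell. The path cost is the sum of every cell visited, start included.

26

Take [0,0] -> [1,0] -> [1,1] -> [1,2] -> [1,3] -> [2,3] -> [3,3] for a total of 5 + 4 + 1 + 6 + 1 + 1 + 8 = 26.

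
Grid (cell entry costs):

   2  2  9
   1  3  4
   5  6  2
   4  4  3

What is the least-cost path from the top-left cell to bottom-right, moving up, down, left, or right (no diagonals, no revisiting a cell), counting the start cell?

One optimal route is [0,0]→[1,0]→[1,1]→[1,2]→[2,2]→[3,2].
Its cost is 2 + 1 + 3 + 4 + 2 + 3 = 15.

15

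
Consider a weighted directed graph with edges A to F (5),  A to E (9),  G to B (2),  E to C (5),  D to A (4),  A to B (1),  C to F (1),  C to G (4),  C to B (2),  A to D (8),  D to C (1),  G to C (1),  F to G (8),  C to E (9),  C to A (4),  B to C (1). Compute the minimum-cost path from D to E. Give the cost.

10

A few of the D→E routes:
D→C→E: 1 + 9 = 10
D→A→F→G→C→E: 4 + 5 + 8 + 1 + 9 = 27
D→A→B→C→E: 4 + 1 + 1 + 9 = 15
D→C→A→E: 1 + 4 + 9 = 14
D→A→E: 4 + 9 = 13
Best route has total 10.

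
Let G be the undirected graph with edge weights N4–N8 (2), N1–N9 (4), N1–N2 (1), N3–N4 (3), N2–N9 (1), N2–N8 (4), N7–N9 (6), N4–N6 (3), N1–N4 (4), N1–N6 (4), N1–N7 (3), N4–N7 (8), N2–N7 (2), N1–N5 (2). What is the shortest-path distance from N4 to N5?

6

Checking several routes:
N4 -> N6 -> N1 -> N5: 3 + 4 + 2 = 9
N4 -> N7 -> N1 -> N5: 8 + 3 + 2 = 13
N4 -> N8 -> N2 -> N7 -> N1 -> N5: 2 + 4 + 2 + 3 + 2 = 13
N4 -> N8 -> N2 -> N1 -> N5: 2 + 4 + 1 + 2 = 9
N4 -> N7 -> N2 -> N1 -> N5: 8 + 2 + 1 + 2 = 13
N4 -> N1 -> N5: 4 + 2 = 6
Best route has total 6.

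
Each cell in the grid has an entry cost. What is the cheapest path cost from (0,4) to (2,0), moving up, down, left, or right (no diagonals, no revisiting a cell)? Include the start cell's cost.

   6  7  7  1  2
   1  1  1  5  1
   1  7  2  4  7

12

Cheapest: [0,4] -> [0,3] -> [1,3] -> [1,2] -> [1,1] -> [1,0] -> [2,0]
  2 + 1 + 5 + 1 + 1 + 1 + 1 = 12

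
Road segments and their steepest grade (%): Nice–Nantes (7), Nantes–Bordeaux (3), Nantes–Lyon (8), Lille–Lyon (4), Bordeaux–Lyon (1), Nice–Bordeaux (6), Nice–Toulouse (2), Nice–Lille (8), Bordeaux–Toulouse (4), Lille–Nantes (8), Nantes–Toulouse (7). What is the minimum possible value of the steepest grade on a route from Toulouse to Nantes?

4

Checking several routes:
Toulouse-Nantes: max(7) = 7
Toulouse-Nice-Bordeaux-Nantes: max(2, 6, 3) = 6
Toulouse-Nice-Nantes: max(2, 7) = 7
Toulouse-Bordeaux-Lyon-Lille-Nice-Nantes: max(4, 1, 4, 8, 7) = 8
Toulouse-Bordeaux-Nice-Nantes: max(4, 6, 7) = 7
Toulouse-Bordeaux-Nantes: max(4, 3) = 4
The minimum achievable maximum is 4%.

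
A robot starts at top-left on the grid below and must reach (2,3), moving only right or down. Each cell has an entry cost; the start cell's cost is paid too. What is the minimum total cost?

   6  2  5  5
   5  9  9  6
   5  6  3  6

Cheapest: [0,0] -> [0,1] -> [0,2] -> [0,3] -> [1,3] -> [2,3]
  6 + 2 + 5 + 5 + 6 + 6 = 30

30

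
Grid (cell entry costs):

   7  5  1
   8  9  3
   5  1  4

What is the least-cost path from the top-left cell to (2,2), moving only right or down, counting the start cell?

One optimal route is (0,0) (0,1) (0,2) (1,2) (2,2).
Its cost is 7 + 5 + 1 + 3 + 4 = 20.

20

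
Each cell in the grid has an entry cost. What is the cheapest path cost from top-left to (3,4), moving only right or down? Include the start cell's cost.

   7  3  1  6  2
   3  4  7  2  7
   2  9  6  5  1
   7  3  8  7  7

One optimal route is r0c0 → r0c1 → r0c2 → r0c3 → r1c3 → r2c3 → r2c4 → r3c4.
Its cost is 7 + 3 + 1 + 6 + 2 + 5 + 1 + 7 = 32.

32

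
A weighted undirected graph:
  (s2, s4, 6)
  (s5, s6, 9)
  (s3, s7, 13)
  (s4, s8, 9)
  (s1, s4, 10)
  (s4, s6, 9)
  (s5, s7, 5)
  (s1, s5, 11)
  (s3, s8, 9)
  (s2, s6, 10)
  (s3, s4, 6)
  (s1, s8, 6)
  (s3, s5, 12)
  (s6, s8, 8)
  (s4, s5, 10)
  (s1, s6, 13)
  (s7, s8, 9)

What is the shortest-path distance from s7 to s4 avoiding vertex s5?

18

Checking several routes:
s7 -> s8 -> s3 -> s4: 9 + 9 + 6 = 24
s7 -> s3 -> s4: 13 + 6 = 19
s7 -> s8 -> s4: 9 + 9 = 18
Shortest: 18.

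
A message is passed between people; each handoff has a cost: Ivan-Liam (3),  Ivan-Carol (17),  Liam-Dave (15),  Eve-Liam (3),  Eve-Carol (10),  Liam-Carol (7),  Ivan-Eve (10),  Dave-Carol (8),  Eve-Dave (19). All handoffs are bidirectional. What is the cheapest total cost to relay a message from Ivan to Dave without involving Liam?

25

Candidate routes:
Ivan-Eve-Carol-Dave: 10 + 10 + 8 = 28
Ivan-Carol-Eve-Dave: 17 + 10 + 19 = 46
Ivan-Carol-Dave: 17 + 8 = 25
Ivan-Eve-Dave: 10 + 19 = 29
The minimum is 25.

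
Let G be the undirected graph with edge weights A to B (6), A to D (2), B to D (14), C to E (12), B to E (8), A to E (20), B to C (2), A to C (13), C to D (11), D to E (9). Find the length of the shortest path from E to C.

10

A few of the E→C routes:
E→D→B→C: 9 + 14 + 2 = 25
E→B→C: 8 + 2 = 10
E→D→A→B→C: 9 + 2 + 6 + 2 = 19
E→C: 12
E→D→A→C: 9 + 2 + 13 = 24
E→D→C: 9 + 11 = 20
The minimum is 10.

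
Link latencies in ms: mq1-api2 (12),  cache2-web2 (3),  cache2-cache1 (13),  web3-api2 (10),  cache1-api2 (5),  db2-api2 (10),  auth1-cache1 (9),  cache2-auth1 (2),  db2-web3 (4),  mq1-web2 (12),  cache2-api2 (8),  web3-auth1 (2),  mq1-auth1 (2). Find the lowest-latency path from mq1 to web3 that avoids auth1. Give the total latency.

22

A few of the mq1→web3 routes:
mq1 - api2 - web3: 12 + 10 = 22
mq1 - web2 - cache2 - api2 - web3: 12 + 3 + 8 + 10 = 33
mq1 - web2 - cache2 - api2 - db2 - web3: 12 + 3 + 8 + 10 + 4 = 37
mq1 - web2 - cache2 - cache1 - api2 - web3: 12 + 3 + 13 + 5 + 10 = 43
mq1 - api2 - db2 - web3: 12 + 10 + 4 = 26
The minimum is 22 ms.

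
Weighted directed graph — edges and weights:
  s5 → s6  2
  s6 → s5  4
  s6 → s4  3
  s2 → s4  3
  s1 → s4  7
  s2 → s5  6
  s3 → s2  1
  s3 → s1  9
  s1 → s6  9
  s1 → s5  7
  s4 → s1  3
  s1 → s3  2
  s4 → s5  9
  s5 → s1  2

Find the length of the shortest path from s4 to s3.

Paths from s4 to s3:
s4-s5-s1-s3: 9 + 2 + 2 = 13
s4-s1-s3: 3 + 2 = 5
The minimum is 5.

5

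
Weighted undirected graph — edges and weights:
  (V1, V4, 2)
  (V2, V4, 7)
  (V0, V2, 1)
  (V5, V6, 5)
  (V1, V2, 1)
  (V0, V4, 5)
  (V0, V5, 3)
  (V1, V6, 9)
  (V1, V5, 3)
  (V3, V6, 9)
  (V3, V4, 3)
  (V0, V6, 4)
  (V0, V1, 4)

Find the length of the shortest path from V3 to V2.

6

A few of the V3→V2 routes:
V3 - V4 - V2: 3 + 7 = 10
V3 - V4 - V1 - V0 - V2: 3 + 2 + 4 + 1 = 10
V3 - V4 - V1 - V2: 3 + 2 + 1 = 6
V3 - V4 - V0 - V2: 3 + 5 + 1 = 9
Best route has total 6.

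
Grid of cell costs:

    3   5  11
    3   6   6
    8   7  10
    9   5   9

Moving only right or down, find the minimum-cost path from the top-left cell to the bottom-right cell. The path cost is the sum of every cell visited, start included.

33

One optimal route is r0c0 → r1c0 → r1c1 → r2c1 → r3c1 → r3c2.
Its cost is 3 + 3 + 6 + 7 + 5 + 9 = 33.
For comparison, the top-then-right route costs 44.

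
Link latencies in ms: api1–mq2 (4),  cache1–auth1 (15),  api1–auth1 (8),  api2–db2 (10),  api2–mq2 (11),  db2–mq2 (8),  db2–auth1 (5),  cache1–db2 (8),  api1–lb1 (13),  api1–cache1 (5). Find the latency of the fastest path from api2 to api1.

Some routes from api2 to api1:
api2 - db2 - cache1 - api1: 10 + 8 + 5 = 23
api2 - db2 - auth1 - api1: 10 + 5 + 8 = 23
api2 - db2 - mq2 - api1: 10 + 8 + 4 = 22
api2 - mq2 - api1: 11 + 4 = 15
Best route has total 15 ms.

15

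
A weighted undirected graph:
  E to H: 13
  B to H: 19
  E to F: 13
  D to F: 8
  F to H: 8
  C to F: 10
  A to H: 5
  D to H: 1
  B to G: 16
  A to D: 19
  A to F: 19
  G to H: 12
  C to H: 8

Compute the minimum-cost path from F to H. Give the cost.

Some routes from F to H:
F-D-A-H: 8 + 19 + 5 = 32
F-D-H: 8 + 1 = 9
F-H: 8
F-A-H: 19 + 5 = 24
F-E-H: 13 + 13 = 26
F-C-H: 10 + 8 = 18
Shortest: 8.

8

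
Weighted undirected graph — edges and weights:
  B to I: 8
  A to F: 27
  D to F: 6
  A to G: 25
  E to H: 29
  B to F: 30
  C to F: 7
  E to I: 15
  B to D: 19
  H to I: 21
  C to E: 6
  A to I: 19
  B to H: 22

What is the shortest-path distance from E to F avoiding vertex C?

48

A few of the E→F routes:
E-I-B-F: 15 + 8 + 30 = 53
E-I-B-D-F: 15 + 8 + 19 + 6 = 48
E-H-B-F: 29 + 22 + 30 = 81
E-I-A-F: 15 + 19 + 27 = 61
E-H-I-B-D-F: 29 + 21 + 8 + 19 + 6 = 83
E-H-B-D-F: 29 + 22 + 19 + 6 = 76
Shortest: 48.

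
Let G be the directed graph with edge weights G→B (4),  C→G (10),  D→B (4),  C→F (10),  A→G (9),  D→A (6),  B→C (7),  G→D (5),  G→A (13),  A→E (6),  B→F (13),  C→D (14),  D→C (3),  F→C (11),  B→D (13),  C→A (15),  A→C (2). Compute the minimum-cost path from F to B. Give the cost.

25

Some routes from F to B:
F-C-G-D-B: 11 + 10 + 5 + 4 = 30
F-C-D-B: 11 + 14 + 4 = 29
F-C-G-B: 11 + 10 + 4 = 25
The minimum is 25.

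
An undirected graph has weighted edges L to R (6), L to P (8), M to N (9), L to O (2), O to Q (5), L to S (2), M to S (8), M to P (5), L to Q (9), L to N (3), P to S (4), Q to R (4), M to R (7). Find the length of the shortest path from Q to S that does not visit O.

11

Some routes from Q to S avoiding O:
Q→R→M→P→S: 4 + 7 + 5 + 4 = 20
Q→L→P→S: 9 + 8 + 4 = 21
Q→R→L→P→S: 4 + 6 + 8 + 4 = 22
Q→R→M→S: 4 + 7 + 8 = 19
Q→R→L→S: 4 + 6 + 2 = 12
Q→L→S: 9 + 2 = 11
The minimum is 11.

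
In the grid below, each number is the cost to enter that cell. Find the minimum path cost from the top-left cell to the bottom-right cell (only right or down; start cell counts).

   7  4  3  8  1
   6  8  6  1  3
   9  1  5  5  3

Path r0c0 → r0c1 → r0c2 → r1c2 → r1c3 → r1c4 → r2c4: 7 + 4 + 3 + 6 + 1 + 3 + 3 = 27.
(Top row then right column would cost 29.)

27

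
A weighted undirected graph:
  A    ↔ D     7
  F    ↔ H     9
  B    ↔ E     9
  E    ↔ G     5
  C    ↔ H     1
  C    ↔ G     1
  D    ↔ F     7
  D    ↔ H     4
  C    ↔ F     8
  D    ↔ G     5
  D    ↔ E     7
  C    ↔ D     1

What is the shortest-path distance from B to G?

14

A few of the B→G routes:
B→E→D→G: 9 + 7 + 5 = 21
B→E→G: 9 + 5 = 14
B→E→D→C→G: 9 + 7 + 1 + 1 = 18
Shortest: 14.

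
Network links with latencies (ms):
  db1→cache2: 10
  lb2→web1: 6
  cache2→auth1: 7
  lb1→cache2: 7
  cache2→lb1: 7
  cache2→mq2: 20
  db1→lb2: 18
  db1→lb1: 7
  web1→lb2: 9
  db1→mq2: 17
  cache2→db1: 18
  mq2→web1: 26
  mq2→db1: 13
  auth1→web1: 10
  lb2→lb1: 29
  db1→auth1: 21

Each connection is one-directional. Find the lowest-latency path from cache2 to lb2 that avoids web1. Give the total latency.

36

Paths from cache2 to lb2 avoiding web1:
cache2-mq2-db1-lb2: 20 + 13 + 18 = 51
cache2-db1-lb2: 18 + 18 = 36
The minimum is 36 ms.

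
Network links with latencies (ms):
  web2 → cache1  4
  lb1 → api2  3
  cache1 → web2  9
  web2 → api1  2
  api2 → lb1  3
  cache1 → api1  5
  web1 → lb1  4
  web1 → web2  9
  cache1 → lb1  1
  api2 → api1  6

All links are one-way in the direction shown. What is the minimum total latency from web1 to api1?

Paths from web1 to api1:
web1-web2-api1: 9 + 2 = 11
web1-web2-cache1-api1: 9 + 4 + 5 = 18
web1-web2-cache1-lb1-api2-api1: 9 + 4 + 1 + 3 + 6 = 23
web1-lb1-api2-api1: 4 + 3 + 6 = 13
Best route has total 11 ms.

11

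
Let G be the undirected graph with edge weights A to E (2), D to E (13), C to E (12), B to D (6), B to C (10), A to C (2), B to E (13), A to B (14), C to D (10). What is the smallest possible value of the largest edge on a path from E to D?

Checking several routes:
E-C-D: max(12, 10) = 12
E-A-C-D: max(2, 2, 10) = 10
E-A-C-B-D: max(2, 2, 10, 6) = 10
Smallest bottleneck: 10.

10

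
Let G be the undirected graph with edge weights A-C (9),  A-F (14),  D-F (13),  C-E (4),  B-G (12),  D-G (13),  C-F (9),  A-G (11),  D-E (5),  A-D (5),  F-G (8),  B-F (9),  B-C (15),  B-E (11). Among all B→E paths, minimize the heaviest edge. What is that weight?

A few of the B→E routes:
B -> F -> G -> A -> D -> E: max(9, 8, 11, 5, 5) = 11
B -> F -> G -> A -> C -> E: max(9, 8, 11, 9, 4) = 11
B -> G -> F -> C -> A -> D -> E: max(12, 8, 9, 9, 5, 5) = 12
B -> F -> C -> A -> D -> E: max(9, 9, 9, 5, 5) = 9
B -> F -> C -> E: max(9, 9, 4) = 9
B -> E: max(11) = 11
The minimum achievable maximum is 9.

9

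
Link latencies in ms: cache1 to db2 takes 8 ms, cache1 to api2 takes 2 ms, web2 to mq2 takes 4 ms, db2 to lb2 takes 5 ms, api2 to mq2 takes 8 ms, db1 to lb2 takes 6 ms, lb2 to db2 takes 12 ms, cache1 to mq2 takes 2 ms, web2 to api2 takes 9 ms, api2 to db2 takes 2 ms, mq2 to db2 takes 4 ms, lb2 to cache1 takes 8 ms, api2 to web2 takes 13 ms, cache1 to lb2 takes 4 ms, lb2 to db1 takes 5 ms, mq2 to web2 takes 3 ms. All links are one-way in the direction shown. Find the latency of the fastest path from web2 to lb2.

13

Routes from web2 to lb2:
web2 → api2 → mq2 → db2 → lb2: 9 + 8 + 4 + 5 = 26
web2 → mq2 → db2 → lb2: 4 + 4 + 5 = 13
web2 → api2 → db2 → lb2: 9 + 2 + 5 = 16
The minimum is 13 ms.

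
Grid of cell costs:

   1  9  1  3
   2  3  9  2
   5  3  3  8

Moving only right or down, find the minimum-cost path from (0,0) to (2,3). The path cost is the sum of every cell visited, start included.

20

Cheapest: r0c0→r1c0→r1c1→r2c1→r2c2→r2c3
  1 + 2 + 3 + 3 + 3 + 8 = 20
(Top row then right column would cost 24.)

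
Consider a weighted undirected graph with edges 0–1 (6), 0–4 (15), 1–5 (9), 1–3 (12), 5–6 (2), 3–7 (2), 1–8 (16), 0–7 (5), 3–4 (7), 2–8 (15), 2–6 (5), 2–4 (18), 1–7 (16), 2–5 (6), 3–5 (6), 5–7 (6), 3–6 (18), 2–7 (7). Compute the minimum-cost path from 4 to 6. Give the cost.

Comparing a few candidate routes:
4 - 3 - 7 - 2 - 5 - 6: 7 + 2 + 7 + 6 + 2 = 24
4 - 3 - 7 - 5 - 6: 7 + 2 + 6 + 2 = 17
4 - 3 - 5 - 6: 7 + 6 + 2 = 15
4 - 3 - 7 - 2 - 6: 7 + 2 + 7 + 5 = 21
4 - 3 - 5 - 2 - 6: 7 + 6 + 6 + 5 = 24
4 - 2 - 6: 18 + 5 = 23
Shortest: 15.

15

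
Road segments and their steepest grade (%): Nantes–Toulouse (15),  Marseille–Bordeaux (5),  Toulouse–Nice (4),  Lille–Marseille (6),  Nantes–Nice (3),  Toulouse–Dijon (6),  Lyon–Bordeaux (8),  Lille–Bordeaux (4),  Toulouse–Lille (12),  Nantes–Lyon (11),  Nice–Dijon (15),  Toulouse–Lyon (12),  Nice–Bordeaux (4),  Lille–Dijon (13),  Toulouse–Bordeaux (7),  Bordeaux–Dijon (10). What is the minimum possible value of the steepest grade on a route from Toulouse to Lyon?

Checking several routes:
Toulouse -> Nice -> Bordeaux -> Lyon: max(4, 4, 8) = 8
Toulouse -> Dijon -> Bordeaux -> Lyon: max(6, 10, 8) = 10
Toulouse -> Bordeaux -> Lyon: max(7, 8) = 8
Smallest bottleneck: 8%.

8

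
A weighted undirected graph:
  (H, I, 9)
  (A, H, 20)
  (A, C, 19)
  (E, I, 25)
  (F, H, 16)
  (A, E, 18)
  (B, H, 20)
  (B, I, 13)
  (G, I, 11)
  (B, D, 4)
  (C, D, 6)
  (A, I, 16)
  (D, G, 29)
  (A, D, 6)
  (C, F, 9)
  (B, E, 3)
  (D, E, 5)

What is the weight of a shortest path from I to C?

23

Checking several routes:
I -> B -> E -> D -> C: 13 + 3 + 5 + 6 = 27
I -> A -> D -> C: 16 + 6 + 6 = 28
I -> B -> D -> C: 13 + 4 + 6 = 23
Best route has total 23.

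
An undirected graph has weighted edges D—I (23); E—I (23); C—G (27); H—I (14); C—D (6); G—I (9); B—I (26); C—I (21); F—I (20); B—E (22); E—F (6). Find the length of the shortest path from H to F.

34

Routes from H to F:
H - I - B - E - F: 14 + 26 + 22 + 6 = 68
H - I - E - F: 14 + 23 + 6 = 43
H - I - F: 14 + 20 = 34
Shortest: 34.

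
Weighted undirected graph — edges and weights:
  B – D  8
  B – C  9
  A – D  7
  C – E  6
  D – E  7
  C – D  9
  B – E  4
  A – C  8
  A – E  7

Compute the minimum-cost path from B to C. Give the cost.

Checking several routes:
B-E-C: 4 + 6 = 10
B-E-A-C: 4 + 7 + 8 = 19
B-C: 9
B-D-C: 8 + 9 = 17
Best route has total 9.

9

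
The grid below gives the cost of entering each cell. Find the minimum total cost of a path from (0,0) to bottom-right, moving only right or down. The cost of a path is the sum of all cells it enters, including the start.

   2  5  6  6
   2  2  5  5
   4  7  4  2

17

Cheapest: [0,0] → [1,0] → [1,1] → [1,2] → [2,2] → [2,3]
  2 + 2 + 2 + 5 + 4 + 2 = 17
(Top row then right column would cost 26.)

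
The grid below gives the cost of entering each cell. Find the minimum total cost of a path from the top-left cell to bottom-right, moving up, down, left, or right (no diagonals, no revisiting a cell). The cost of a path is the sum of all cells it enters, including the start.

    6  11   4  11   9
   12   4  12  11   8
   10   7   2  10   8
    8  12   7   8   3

Best path: [0,0] → [0,1] → [1,1] → [2,1] → [2,2] → [3,2] → [3,3] → [3,4]
Cost: 6 + 11 + 4 + 7 + 2 + 7 + 8 + 3 = 48

48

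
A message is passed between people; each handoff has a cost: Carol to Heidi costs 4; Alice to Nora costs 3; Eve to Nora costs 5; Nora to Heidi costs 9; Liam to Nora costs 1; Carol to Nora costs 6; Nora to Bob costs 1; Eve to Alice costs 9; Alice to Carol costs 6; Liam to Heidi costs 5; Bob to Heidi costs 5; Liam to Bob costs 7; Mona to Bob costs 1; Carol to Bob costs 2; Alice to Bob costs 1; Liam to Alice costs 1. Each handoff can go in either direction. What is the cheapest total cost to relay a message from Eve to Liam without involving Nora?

Some routes from Eve to Liam avoiding Nora:
Eve-Alice-Bob-Heidi-Liam: 9 + 1 + 5 + 5 = 20
Eve-Alice-Carol-Heidi-Liam: 9 + 6 + 4 + 5 = 24
Eve-Alice-Bob-Carol-Heidi-Liam: 9 + 1 + 2 + 4 + 5 = 21
Eve-Alice-Bob-Liam: 9 + 1 + 7 = 17
Eve-Alice-Liam: 9 + 1 = 10
Best route has total 10.

10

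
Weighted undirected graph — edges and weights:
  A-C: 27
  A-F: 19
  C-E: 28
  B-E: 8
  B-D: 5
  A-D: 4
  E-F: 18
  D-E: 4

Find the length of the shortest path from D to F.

22

Paths from D to F:
D-B-E-C-A-F: 5 + 8 + 28 + 27 + 19 = 87
D-B-E-F: 5 + 8 + 18 = 31
D-E-F: 4 + 18 = 22
D-A-F: 4 + 19 = 23
D-E-C-A-F: 4 + 28 + 27 + 19 = 78
D-A-C-E-F: 4 + 27 + 28 + 18 = 77
Best route has total 22.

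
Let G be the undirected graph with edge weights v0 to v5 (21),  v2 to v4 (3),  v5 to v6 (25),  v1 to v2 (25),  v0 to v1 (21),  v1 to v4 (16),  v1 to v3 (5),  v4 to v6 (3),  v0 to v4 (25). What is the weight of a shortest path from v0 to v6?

28

Some routes from v0 to v6:
v0 -> v1 -> v4 -> v6: 21 + 16 + 3 = 40
v0 -> v5 -> v6: 21 + 25 = 46
v0 -> v4 -> v6: 25 + 3 = 28
Best route has total 28.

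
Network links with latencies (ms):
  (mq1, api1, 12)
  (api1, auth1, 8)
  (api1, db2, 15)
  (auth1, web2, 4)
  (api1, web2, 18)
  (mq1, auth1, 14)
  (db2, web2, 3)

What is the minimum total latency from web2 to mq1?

18

Checking several routes:
web2 -> api1 -> mq1: 18 + 12 = 30
web2 -> auth1 -> mq1: 4 + 14 = 18
web2 -> auth1 -> api1 -> mq1: 4 + 8 + 12 = 24
The minimum is 18 ms.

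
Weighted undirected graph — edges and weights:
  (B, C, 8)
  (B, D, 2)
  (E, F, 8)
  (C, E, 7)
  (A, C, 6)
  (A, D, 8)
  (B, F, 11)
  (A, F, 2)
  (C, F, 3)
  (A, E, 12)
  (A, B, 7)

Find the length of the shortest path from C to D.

A few of the C→D routes:
C - B - D: 8 + 2 = 10
C - A - D: 6 + 8 = 14
C - F - A - D: 3 + 2 + 8 = 13
Best route has total 10.

10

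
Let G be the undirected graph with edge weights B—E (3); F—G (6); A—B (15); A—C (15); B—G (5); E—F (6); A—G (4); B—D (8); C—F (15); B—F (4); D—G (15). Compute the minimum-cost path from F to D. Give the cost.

A few of the F→D routes:
F→B→G→D: 4 + 5 + 15 = 24
F→B→D: 4 + 8 = 12
F→E→B→D: 6 + 3 + 8 = 17
F→G→D: 6 + 15 = 21
F→G→B→D: 6 + 5 + 8 = 19
Shortest: 12.

12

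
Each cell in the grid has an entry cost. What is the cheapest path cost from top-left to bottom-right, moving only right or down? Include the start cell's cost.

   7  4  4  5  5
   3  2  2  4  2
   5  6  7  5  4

Path [0,0] [1,0] [1,1] [1,2] [1,3] [1,4] [2,4]: 7 + 3 + 2 + 2 + 4 + 2 + 4 = 24.
For comparison, the top-then-right route costs 31.

24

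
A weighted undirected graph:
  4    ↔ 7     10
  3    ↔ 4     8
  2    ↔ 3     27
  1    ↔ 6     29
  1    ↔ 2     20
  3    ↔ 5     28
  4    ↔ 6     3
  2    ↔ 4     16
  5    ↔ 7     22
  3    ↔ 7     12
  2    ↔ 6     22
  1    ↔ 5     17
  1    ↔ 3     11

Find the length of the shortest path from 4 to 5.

A few of the 4→5 routes:
4 - 3 - 1 - 5: 8 + 11 + 17 = 36
4 - 7 - 5: 10 + 22 = 32
4 - 3 - 5: 8 + 28 = 36
The minimum is 32.

32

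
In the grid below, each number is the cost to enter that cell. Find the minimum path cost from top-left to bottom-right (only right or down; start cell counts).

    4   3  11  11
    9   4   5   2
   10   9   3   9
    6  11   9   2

Take (0,0) (0,1) (1,1) (1,2) (1,3) (2,3) (3,3) for a total of 4 + 3 + 4 + 5 + 2 + 9 + 2 = 29.

29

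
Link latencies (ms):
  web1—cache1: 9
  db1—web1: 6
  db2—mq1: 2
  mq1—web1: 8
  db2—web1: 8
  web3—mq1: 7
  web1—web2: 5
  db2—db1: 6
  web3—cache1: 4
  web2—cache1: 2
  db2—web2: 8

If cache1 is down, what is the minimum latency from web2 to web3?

A few of the web2→web3 routes:
web2 → web1 → db2 → mq1 → web3: 5 + 8 + 2 + 7 = 22
web2 → db2 → mq1 → web3: 8 + 2 + 7 = 17
web2 → web1 → mq1 → web3: 5 + 8 + 7 = 20
Best route has total 17 ms.

17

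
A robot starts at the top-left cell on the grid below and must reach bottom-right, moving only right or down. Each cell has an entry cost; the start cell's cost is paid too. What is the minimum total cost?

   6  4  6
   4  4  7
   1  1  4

One optimal route is (0,0) (1,0) (2,0) (2,1) (2,2).
Its cost is 6 + 4 + 1 + 1 + 4 = 16.

16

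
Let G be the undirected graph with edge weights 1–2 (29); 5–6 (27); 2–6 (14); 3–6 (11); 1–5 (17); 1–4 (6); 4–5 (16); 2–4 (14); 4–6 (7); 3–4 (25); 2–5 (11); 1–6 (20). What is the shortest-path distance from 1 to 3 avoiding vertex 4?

31

Paths from 1 to 3 avoiding 4:
1 -> 5 -> 6 -> 3: 17 + 27 + 11 = 55
1 -> 5 -> 2 -> 6 -> 3: 17 + 11 + 14 + 11 = 53
1 -> 6 -> 3: 20 + 11 = 31
1 -> 2 -> 6 -> 3: 29 + 14 + 11 = 54
1 -> 2 -> 5 -> 6 -> 3: 29 + 11 + 27 + 11 = 78
Best route has total 31.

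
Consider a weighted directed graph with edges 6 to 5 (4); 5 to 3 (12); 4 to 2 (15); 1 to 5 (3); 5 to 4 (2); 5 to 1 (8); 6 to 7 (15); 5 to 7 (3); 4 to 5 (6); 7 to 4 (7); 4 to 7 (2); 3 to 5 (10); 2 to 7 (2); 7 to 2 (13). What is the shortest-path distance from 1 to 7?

6

Candidate routes:
1 → 5 → 4 → 7: 3 + 2 + 2 = 7
1 → 5 → 4 → 2 → 7: 3 + 2 + 15 + 2 = 22
1 → 5 → 7: 3 + 3 = 6
Best route has total 6.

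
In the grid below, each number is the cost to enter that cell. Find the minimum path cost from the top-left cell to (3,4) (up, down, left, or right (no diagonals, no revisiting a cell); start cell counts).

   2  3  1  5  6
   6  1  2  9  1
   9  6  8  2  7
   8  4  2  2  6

Best path: r0c0 r0c1 r0c2 r1c2 r2c2 r2c3 r3c3 r3c4
Cost: 2 + 3 + 1 + 2 + 8 + 2 + 2 + 6 = 26

26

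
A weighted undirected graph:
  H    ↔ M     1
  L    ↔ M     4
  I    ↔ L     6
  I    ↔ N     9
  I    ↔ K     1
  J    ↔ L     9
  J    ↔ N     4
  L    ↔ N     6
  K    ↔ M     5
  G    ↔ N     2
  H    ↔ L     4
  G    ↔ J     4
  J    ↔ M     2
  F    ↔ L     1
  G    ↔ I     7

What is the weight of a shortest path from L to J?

Comparing a few candidate routes:
L - N - J: 6 + 4 = 10
L - N - G - J: 6 + 2 + 4 = 12
L - M - J: 4 + 2 = 6
L - H - M - J: 4 + 1 + 2 = 7
L - J: 9
Best route has total 6.

6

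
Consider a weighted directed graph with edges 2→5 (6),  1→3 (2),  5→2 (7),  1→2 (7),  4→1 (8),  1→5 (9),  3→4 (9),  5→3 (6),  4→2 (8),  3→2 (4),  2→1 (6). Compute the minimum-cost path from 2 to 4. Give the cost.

Routes from 2 to 4:
2 - 5 - 3 - 4: 6 + 6 + 9 = 21
2 - 1 - 5 - 3 - 4: 6 + 9 + 6 + 9 = 30
2 - 1 - 3 - 4: 6 + 2 + 9 = 17
Best route has total 17.

17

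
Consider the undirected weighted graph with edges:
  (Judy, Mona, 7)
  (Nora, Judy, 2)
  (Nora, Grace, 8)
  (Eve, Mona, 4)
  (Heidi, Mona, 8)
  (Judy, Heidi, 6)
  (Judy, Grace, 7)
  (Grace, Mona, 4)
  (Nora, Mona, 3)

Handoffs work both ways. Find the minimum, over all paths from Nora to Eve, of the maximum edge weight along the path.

Some routes from Nora to Eve:
Nora - Judy - Heidi - Mona - Eve: max(2, 6, 8, 4) = 8
Nora - Judy - Grace - Mona - Eve: max(2, 7, 4, 4) = 7
Nora - Mona - Eve: max(3, 4) = 4
Nora - Judy - Mona - Eve: max(2, 7, 4) = 7
The minimum achievable maximum is 4.

4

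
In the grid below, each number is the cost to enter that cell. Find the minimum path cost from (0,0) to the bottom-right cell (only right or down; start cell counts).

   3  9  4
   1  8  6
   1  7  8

20

Best path: r0c0→r1c0→r2c0→r2c1→r2c2
Cost: 3 + 1 + 1 + 7 + 8 = 20
For comparison, the top-then-right route costs 30.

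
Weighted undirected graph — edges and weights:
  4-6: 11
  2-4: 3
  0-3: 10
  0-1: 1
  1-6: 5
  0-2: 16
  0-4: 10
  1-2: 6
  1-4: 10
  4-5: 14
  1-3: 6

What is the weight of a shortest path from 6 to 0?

6

A few of the 6→0 routes:
6 -> 4 -> 1 -> 0: 11 + 10 + 1 = 22
6 -> 1 -> 3 -> 0: 5 + 6 + 10 = 21
6 -> 4 -> 0: 11 + 10 = 21
6 -> 4 -> 2 -> 1 -> 0: 11 + 3 + 6 + 1 = 21
6 -> 1 -> 0: 5 + 1 = 6
6 -> 1 -> 2 -> 4 -> 0: 5 + 6 + 3 + 10 = 24
Shortest: 6.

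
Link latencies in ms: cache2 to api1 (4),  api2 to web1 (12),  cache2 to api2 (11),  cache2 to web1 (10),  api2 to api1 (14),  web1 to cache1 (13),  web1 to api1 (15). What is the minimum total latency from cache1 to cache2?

23

Candidate routes:
cache1 → web1 → cache2: 13 + 10 = 23
cache1 → web1 → api1 → cache2: 13 + 15 + 4 = 32
cache1 → web1 → api2 → cache2: 13 + 12 + 11 = 36
cache1 → web1 → api2 → api1 → cache2: 13 + 12 + 14 + 4 = 43
cache1 → web1 → api1 → api2 → cache2: 13 + 15 + 14 + 11 = 53
Shortest: 23 ms.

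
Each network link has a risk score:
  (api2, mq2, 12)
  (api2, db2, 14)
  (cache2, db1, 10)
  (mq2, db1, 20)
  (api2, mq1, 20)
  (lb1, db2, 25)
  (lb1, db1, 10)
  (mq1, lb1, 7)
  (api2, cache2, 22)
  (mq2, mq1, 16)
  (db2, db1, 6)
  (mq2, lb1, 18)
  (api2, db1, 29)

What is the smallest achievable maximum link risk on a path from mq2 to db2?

14

A few of the mq2→db2 routes:
mq2 -> api2 -> mq1 -> lb1 -> db1 -> db2: max(12, 20, 7, 10, 6) = 20
mq2 -> lb1 -> db1 -> db2: max(18, 10, 6) = 18
mq2 -> mq1 -> lb1 -> db1 -> db2: max(16, 7, 10, 6) = 16
mq2 -> mq1 -> api2 -> db2: max(16, 20, 14) = 20
mq2 -> api2 -> db2: max(12, 14) = 14
Best route has worst link 14.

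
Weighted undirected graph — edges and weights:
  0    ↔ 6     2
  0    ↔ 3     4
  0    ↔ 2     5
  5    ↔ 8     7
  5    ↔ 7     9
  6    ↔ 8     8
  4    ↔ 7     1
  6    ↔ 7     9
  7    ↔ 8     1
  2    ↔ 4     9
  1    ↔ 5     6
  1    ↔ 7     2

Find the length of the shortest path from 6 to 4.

Routes from 6 to 4:
6-8-5-7-4: 8 + 7 + 9 + 1 = 25
6-8-7-4: 8 + 1 + 1 = 10
6-8-5-1-7-4: 8 + 7 + 6 + 2 + 1 = 24
6-0-2-4: 2 + 5 + 9 = 16
6-7-4: 9 + 1 = 10
Best route has total 10.

10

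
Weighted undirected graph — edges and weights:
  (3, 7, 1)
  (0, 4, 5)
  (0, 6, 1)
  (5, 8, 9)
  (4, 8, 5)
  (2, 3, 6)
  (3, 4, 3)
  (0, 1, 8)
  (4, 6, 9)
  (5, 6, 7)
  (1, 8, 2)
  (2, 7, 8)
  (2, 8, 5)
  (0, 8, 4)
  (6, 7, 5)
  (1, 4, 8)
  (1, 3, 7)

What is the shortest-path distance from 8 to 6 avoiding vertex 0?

A few of the 8→6 routes:
8→4→6: 5 + 9 = 14
8→5→6: 9 + 7 = 16
8→4→3→7→6: 5 + 3 + 1 + 5 = 14
8→1→3→7→6: 2 + 7 + 1 + 5 = 15
The minimum is 14.

14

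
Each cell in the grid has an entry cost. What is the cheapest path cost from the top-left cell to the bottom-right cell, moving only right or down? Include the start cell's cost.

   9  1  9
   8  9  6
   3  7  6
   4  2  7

33

Best path: [0,0] -> [1,0] -> [2,0] -> [3,0] -> [3,1] -> [3,2]
Cost: 9 + 8 + 3 + 4 + 2 + 7 = 33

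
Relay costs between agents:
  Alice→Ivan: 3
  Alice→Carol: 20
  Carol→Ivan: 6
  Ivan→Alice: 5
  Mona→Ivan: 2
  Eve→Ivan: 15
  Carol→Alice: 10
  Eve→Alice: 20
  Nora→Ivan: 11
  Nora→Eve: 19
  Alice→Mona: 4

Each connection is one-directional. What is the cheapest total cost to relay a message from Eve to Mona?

Routes from Eve to Mona:
Eve → Ivan → Alice → Mona: 15 + 5 + 4 = 24
Eve → Alice → Mona: 20 + 4 = 24
Shortest: 24.

24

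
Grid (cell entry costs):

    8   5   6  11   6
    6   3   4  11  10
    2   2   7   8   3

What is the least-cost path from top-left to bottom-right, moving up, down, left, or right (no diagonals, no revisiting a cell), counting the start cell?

36

Best path: [0,0] → [0,1] → [1,1] → [2,1] → [2,2] → [2,3] → [2,4]
Cost: 8 + 5 + 3 + 2 + 7 + 8 + 3 = 36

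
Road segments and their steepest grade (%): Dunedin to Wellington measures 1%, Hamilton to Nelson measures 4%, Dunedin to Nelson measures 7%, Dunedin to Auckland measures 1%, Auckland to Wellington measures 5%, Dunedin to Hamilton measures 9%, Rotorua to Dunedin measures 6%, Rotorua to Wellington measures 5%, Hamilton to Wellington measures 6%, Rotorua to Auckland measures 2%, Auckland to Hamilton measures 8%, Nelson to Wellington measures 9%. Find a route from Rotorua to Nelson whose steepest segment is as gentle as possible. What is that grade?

Comparing a few candidate routes:
Rotorua → Dunedin → Wellington → Hamilton → Nelson: max(6, 1, 6, 4) = 6
Rotorua → Wellington → Hamilton → Nelson: max(5, 6, 4) = 6
Rotorua → Auckland → Wellington → Hamilton → Nelson: max(2, 5, 6, 4) = 6
Rotorua → Auckland → Dunedin → Wellington → Hamilton → Nelson: max(2, 1, 1, 6, 4) = 6
Rotorua → Dunedin → Auckland → Wellington → Hamilton → Nelson: max(6, 1, 5, 6, 4) = 6
Rotorua → Dunedin → Nelson: max(6, 7) = 7
The minimum achievable maximum is 6%.

6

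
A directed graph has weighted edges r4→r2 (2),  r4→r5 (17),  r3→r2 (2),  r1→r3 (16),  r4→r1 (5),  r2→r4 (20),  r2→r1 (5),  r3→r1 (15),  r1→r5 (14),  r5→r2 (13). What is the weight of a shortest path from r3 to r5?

Routes from r3 to r5:
r3 → r1 → r5: 15 + 14 = 29
r3 → r2 → r4 → r1 → r5: 2 + 20 + 5 + 14 = 41
r3 → r2 → r4 → r5: 2 + 20 + 17 = 39
r3 → r2 → r1 → r5: 2 + 5 + 14 = 21
Best route has total 21.

21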